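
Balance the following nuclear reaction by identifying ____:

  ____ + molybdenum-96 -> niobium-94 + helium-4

deuteron

Conserve mass number: A + 96 = 94 + 4, so A = 2.
Conserve atomic number: Z + 42 = 41 + 2, so Z = 1.
A = 2 and Z = 1 is hydrogen-2 — a deuteron.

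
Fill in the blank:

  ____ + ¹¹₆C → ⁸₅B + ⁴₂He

Conserve mass number: A + 11 = 8 + 4, so A = 1.
Conserve atomic number: Z + 6 = 5 + 2, so Z = 1.
A = 1 and Z = 1 is ¹₁H — a proton.

proton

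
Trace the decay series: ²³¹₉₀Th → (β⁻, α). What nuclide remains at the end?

Start: (A, Z) = (231, 90).
After β⁻: (231, 91).
After α: (227, 89).
Z = 89 is actinium.

Ac-227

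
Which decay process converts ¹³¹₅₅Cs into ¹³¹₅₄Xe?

beta-plus decay or electron capture

ΔA = 131 − 131 = 0; ΔZ = 54 − 55 = -1.
A is unchanged and Z drops by 1 — a proton has become a neutron (β⁺ emission or electron capture).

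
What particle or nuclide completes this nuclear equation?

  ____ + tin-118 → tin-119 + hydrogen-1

Conserve mass number: A + 118 = 119 + 1, so A = 2.
Conserve atomic number: Z + 50 = 50 + 1, so Z = 1.
A = 2 and Z = 1 is hydrogen-2 — a deuteron.

deuteron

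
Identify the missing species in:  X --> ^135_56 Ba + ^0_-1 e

Conserve mass number: A = 135 + 0, so A = 135.
Conserve atomic number: Z = 56 − 1, so Z = 55.
Z = 55 is caesium, so the species is ^135_55 Cs.

Cs-135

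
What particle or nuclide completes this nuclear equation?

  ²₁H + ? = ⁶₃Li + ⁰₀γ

alpha particle

Conserve mass number: 2 + A = 6 + 0, so A = 4.
Conserve atomic number: 1 + Z = 3 + 0, so Z = 2.
A = 4 and Z = 2 is ⁴₂He — an alpha particle.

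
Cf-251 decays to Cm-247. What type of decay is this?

alpha decay

ΔA = 247 − 251 = -4; ΔZ = 96 − 98 = -2.
A drops by 4 and Z drops by 2 — the signature of alpha emission.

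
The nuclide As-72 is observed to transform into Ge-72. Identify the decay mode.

beta-plus decay or electron capture

ΔA = 72 − 72 = 0; ΔZ = 32 − 33 = -1.
A is unchanged and Z drops by 1 — a proton has become a neutron (β⁺ emission or electron capture).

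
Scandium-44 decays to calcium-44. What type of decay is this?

beta-plus decay or electron capture

ΔA = 44 − 44 = 0; ΔZ = 20 − 21 = -1.
A is unchanged and Z drops by 1 — a proton has become a neutron (β⁺ emission or electron capture).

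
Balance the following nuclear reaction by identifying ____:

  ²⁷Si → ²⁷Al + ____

positron

Conserve mass number: 27 = 27 + A, so A = 0.
Conserve atomic number: 14 = 13 + Z, so Z = 1.
A = 0 and Z = 1 is e⁺ — a positron.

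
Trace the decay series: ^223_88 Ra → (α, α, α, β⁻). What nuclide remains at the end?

Bi-211

Start: (A, Z) = (223, 88).
After α: (219, 86).
After α: (215, 84).
After α: (211, 82).
After β⁻: (211, 83).
Z = 83 is bismuth.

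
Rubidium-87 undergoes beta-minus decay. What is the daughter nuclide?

Sr-87

Beta-minus decay: mass number changes by +0, atomic number by +1.
A: 87 = 87; Z: 37 + 1 = 38.
Z = 38 is strontium, so the daughter is strontium-87.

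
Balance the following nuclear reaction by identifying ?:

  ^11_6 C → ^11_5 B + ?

Conserve mass number: 11 = 11 + A, so A = 0.
Conserve atomic number: 6 = 5 + Z, so Z = 1.
A = 0 and Z = 1 is ^0_1 e — a positron.

positron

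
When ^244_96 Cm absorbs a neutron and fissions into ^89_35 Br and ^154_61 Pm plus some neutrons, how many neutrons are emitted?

Conserve mass number: 245 = 89 + 154 + k, so k = 245 − 243 = 2.
Check atomic number: 96 = 35 + 61 + 0 = 96. ✓

2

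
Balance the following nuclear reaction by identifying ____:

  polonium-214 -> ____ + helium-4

Pb-210

Conserve mass number: 214 = A + 4, so A = 210.
Conserve atomic number: 84 = Z + 2, so Z = 82.
Z = 82 is lead, so the species is lead-210.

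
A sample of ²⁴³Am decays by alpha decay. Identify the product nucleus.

Alpha decay: mass number changes by -4, atomic number by -2.
A: 243 − 4 = 239; Z: 95 − 2 = 93.
Z = 93 is neptunium, so the daughter is ²³⁹Np.

Np-239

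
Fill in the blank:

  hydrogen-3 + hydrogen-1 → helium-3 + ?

Conserve mass number: 3 + 1 = 3 + A, so A = 1.
Conserve atomic number: 1 + 1 = 2 + Z, so Z = 0.
A = 1 and Z = 0 is neutron — a neutron.

neutron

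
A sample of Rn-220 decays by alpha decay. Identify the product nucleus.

Alpha decay: mass number changes by -4, atomic number by -2.
A: 220 − 4 = 216; Z: 86 − 2 = 84.
Z = 84 is polonium, so the daughter is Po-216.

Po-216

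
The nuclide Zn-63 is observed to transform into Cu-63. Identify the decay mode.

beta-plus decay or electron capture

ΔA = 63 − 63 = 0; ΔZ = 29 − 30 = -1.
A is unchanged and Z drops by 1 — a proton has become a neutron (β⁺ emission or electron capture).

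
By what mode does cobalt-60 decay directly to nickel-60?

ΔA = 60 − 60 = 0; ΔZ = 28 − 27 = +1.
A is unchanged and Z rises by 1 — a neutron has become a proton (β⁻ decay).

beta-minus decay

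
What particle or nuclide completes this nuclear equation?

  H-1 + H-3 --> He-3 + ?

Conserve mass number: 1 + 3 = 3 + A, so A = 1.
Conserve atomic number: 1 + 1 = 2 + Z, so Z = 0.
A = 1 and Z = 0 is n — a neutron.

neutron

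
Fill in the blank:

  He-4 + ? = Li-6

deuteron

Conserve mass number: 4 + A = 6, so A = 2.
Conserve atomic number: 2 + Z = 3, so Z = 1.
A = 2 and Z = 1 is H-2 — a deuteron.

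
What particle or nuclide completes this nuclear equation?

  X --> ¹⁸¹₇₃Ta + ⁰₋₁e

Conserve mass number: A = 181 + 0, so A = 181.
Conserve atomic number: Z = 73 − 1, so Z = 72.
Z = 72 is hafnium, so the species is ¹⁸¹₇₂Hf.

Hf-181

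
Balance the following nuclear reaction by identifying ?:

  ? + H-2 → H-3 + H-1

deuteron

Conserve mass number: A + 2 = 3 + 1, so A = 2.
Conserve atomic number: Z + 1 = 1 + 1, so Z = 1.
A = 2 and Z = 1 is H-2 — a deuteron.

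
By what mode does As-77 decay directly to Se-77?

ΔA = 77 − 77 = 0; ΔZ = 34 − 33 = +1.
A is unchanged and Z rises by 1 — a neutron has become a proton (β⁻ decay).

beta-minus decay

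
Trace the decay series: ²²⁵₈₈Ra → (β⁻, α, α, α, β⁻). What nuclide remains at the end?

Po-213

Start: (A, Z) = (225, 88).
After β⁻: (225, 89).
After α: (221, 87).
After α: (217, 85).
After α: (213, 83).
After β⁻: (213, 84).
Z = 84 is polonium.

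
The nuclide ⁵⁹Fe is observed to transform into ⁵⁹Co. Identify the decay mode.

ΔA = 59 − 59 = 0; ΔZ = 27 − 26 = +1.
A is unchanged and Z rises by 1 — a neutron has become a proton (β⁻ decay).

beta-minus decay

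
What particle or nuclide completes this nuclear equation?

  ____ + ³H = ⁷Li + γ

Conserve mass number: A + 3 = 7 + 0, so A = 4.
Conserve atomic number: Z + 1 = 3 + 0, so Z = 2.
A = 4 and Z = 2 is ⁴He — an alpha particle.

alpha particle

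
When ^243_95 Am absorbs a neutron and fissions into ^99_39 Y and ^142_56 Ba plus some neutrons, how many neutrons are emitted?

Conserve mass number: 244 = 99 + 142 + k, so k = 244 − 241 = 3.
Check atomic number: 95 = 39 + 56 + 0 = 95. ✓

3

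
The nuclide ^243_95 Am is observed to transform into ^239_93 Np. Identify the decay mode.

alpha decay

ΔA = 239 − 243 = -4; ΔZ = 93 − 95 = -2.
A drops by 4 and Z drops by 2 — the signature of alpha emission.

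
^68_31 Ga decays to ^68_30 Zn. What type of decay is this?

beta-plus decay or electron capture

ΔA = 68 − 68 = 0; ΔZ = 30 − 31 = -1.
A is unchanged and Z drops by 1 — a proton has become a neutron (β⁺ emission or electron capture).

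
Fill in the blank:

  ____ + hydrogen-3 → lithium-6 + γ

Conserve mass number: A + 3 = 6 + 0, so A = 3.
Conserve atomic number: Z + 1 = 3 + 0, so Z = 2.
Z = 2 is helium, so the species is helium-3.

He-3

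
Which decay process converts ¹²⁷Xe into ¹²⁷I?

ΔA = 127 − 127 = 0; ΔZ = 53 − 54 = -1.
A is unchanged and Z drops by 1 — a proton has become a neutron (β⁺ emission or electron capture).

beta-plus decay or electron capture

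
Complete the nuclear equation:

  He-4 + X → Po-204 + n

Pb-201

Conserve mass number: 4 + A = 204 + 1, so A = 201.
Conserve atomic number: 2 + Z = 84 + 0, so Z = 82.
Z = 82 is lead, so the species is Pb-201.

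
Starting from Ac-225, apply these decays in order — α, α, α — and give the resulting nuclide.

Bi-213

Start: (A, Z) = (225, 89).
After α: (221, 87).
After α: (217, 85).
After α: (213, 83).
Z = 83 is bismuth.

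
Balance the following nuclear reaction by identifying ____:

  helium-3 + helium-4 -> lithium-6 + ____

Conserve mass number: 3 + 4 = 6 + A, so A = 1.
Conserve atomic number: 2 + 2 = 3 + Z, so Z = 1.
A = 1 and Z = 1 is hydrogen-1 — a proton.

proton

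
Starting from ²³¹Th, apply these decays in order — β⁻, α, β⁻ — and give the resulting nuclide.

Th-227

Start: (A, Z) = (231, 90).
After β⁻: (231, 91).
After α: (227, 89).
After β⁻: (227, 90).
Z = 90 is thorium.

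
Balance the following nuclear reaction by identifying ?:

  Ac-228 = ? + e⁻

Conserve mass number: 228 = A + 0, so A = 228.
Conserve atomic number: 89 = Z − 1, so Z = 90.
Z = 90 is thorium, so the species is Th-228.

Th-228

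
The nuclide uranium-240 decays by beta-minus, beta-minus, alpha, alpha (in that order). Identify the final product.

Start: (A, Z) = (240, 92).
After β⁻: (240, 93).
After β⁻: (240, 94).
After α: (236, 92).
After α: (232, 90).
Z = 90 is thorium.

Th-232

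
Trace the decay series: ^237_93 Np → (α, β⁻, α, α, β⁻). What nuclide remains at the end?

Start: (A, Z) = (237, 93).
After α: (233, 91).
After β⁻: (233, 92).
After α: (229, 90).
After α: (225, 88).
After β⁻: (225, 89).
Z = 89 is actinium.

Ac-225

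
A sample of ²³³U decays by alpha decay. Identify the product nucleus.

Th-229

Alpha decay: mass number changes by -4, atomic number by -2.
A: 233 − 4 = 229; Z: 92 − 2 = 90.
Z = 90 is thorium, so the daughter is ²²⁹Th.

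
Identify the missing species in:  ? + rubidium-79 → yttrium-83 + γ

Conserve mass number: A + 79 = 83 + 0, so A = 4.
Conserve atomic number: Z + 37 = 39 + 0, so Z = 2.
A = 4 and Z = 2 is helium-4 — an alpha particle.

alpha particle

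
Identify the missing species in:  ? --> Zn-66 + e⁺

Ga-66

Conserve mass number: A = 66 + 0, so A = 66.
Conserve atomic number: Z = 30 + 1, so Z = 31.
Z = 31 is gallium, so the species is Ga-66.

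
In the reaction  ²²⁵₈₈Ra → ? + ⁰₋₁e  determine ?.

Conserve mass number: 225 = A + 0, so A = 225.
Conserve atomic number: 88 = Z − 1, so Z = 89.
Z = 89 is actinium, so the species is ²²⁵₈₉Ac.

Ac-225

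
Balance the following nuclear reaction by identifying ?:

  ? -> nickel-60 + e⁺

Cu-60

Conserve mass number: A = 60 + 0, so A = 60.
Conserve atomic number: Z = 28 + 1, so Z = 29.
Z = 29 is copper, so the species is copper-60.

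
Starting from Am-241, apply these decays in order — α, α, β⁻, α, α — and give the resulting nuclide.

Start: (A, Z) = (241, 95).
After α: (237, 93).
After α: (233, 91).
After β⁻: (233, 92).
After α: (229, 90).
After α: (225, 88).
Z = 88 is radium.

Ra-225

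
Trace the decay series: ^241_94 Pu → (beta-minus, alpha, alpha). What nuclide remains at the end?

Start: (A, Z) = (241, 94).
After β⁻: (241, 95).
After α: (237, 93).
After α: (233, 91).
Z = 91 is protactinium.

Pa-233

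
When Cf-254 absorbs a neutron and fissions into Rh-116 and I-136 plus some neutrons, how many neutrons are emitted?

3

Conserve mass number: 255 = 116 + 136 + k, so k = 255 − 252 = 3.
Check atomic number: 98 = 45 + 53 + 0 = 98. ✓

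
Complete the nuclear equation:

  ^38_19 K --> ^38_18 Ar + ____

Conserve mass number: 38 = 38 + A, so A = 0.
Conserve atomic number: 19 = 18 + Z, so Z = 1.
A = 0 and Z = 1 is ^0_1 e — a positron.

positron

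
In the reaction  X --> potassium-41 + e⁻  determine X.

Conserve mass number: A = 41 + 0, so A = 41.
Conserve atomic number: Z = 19 − 1, so Z = 18.
Z = 18 is argon, so the species is argon-41.

Ar-41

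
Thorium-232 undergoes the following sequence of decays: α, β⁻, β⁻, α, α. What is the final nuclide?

Start: (A, Z) = (232, 90).
After α: (228, 88).
After β⁻: (228, 89).
After β⁻: (228, 90).
After α: (224, 88).
After α: (220, 86).
Z = 86 is radon.

Rn-220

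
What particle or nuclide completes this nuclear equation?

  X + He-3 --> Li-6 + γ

Conserve mass number: A + 3 = 6 + 0, so A = 3.
Conserve atomic number: Z + 2 = 3 + 0, so Z = 1.
A = 3 and Z = 1 is H-3 — a triton.

triton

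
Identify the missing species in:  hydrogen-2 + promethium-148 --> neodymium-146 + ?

Conserve mass number: 2 + 148 = 146 + A, so A = 4.
Conserve atomic number: 1 + 61 = 60 + Z, so Z = 2.
A = 4 and Z = 2 is helium-4 — an alpha particle.

alpha particle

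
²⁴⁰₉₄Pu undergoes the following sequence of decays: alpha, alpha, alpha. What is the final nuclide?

Start: (A, Z) = (240, 94).
After α: (236, 92).
After α: (232, 90).
After α: (228, 88).
Z = 88 is radium.

Ra-228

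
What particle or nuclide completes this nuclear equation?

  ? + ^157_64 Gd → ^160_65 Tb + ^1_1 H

alpha particle

Conserve mass number: A + 157 = 160 + 1, so A = 4.
Conserve atomic number: Z + 64 = 65 + 1, so Z = 2.
A = 4 and Z = 2 is ^4_2 He — an alpha particle.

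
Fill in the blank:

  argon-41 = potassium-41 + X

Conserve mass number: 41 = 41 + A, so A = 0.
Conserve atomic number: 18 = 19 + Z, so Z = -1.
A = 0 and Z = -1 is e⁻ — a beta-minus particle.

beta-minus particle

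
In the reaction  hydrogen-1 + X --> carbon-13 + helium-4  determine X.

Conserve mass number: 1 + A = 13 + 4, so A = 16.
Conserve atomic number: 1 + Z = 6 + 2, so Z = 7.
Z = 7 is nitrogen, so the species is nitrogen-16.

N-16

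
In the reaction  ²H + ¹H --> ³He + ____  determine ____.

Conserve mass number: 2 + 1 = 3 + A, so A = 0.
Conserve atomic number: 1 + 1 = 2 + Z, so Z = 0.
A = 0 and Z = 0 is γ — a gamma ray.

gamma ray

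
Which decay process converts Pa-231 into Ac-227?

ΔA = 227 − 231 = -4; ΔZ = 89 − 91 = -2.
A drops by 4 and Z drops by 2 — the signature of alpha emission.

alpha decay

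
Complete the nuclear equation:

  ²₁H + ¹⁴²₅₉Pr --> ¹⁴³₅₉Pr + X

Conserve mass number: 2 + 142 = 143 + A, so A = 1.
Conserve atomic number: 1 + 59 = 59 + Z, so Z = 1.
A = 1 and Z = 1 is ¹₁H — a proton.

proton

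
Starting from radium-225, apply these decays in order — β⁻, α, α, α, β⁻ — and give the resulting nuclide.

Start: (A, Z) = (225, 88).
After β⁻: (225, 89).
After α: (221, 87).
After α: (217, 85).
After α: (213, 83).
After β⁻: (213, 84).
Z = 84 is polonium.

Po-213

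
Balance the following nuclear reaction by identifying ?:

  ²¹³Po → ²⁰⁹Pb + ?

alpha particle

Conserve mass number: 213 = 209 + A, so A = 4.
Conserve atomic number: 84 = 82 + Z, so Z = 2.
A = 4 and Z = 2 is ⁴He — an alpha particle.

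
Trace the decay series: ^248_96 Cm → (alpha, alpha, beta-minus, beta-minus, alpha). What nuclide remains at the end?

U-236

Start: (A, Z) = (248, 96).
After α: (244, 94).
After α: (240, 92).
After β⁻: (240, 93).
After β⁻: (240, 94).
After α: (236, 92).
Z = 92 is uranium.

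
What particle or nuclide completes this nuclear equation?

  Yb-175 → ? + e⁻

Lu-175

Conserve mass number: 175 = A + 0, so A = 175.
Conserve atomic number: 70 = Z − 1, so Z = 71.
Z = 71 is lutetium, so the species is Lu-175.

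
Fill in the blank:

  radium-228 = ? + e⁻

Ac-228

Conserve mass number: 228 = A + 0, so A = 228.
Conserve atomic number: 88 = Z − 1, so Z = 89.
Z = 89 is actinium, so the species is actinium-228.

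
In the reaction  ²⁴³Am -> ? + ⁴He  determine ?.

Conserve mass number: 243 = A + 4, so A = 239.
Conserve atomic number: 95 = Z + 2, so Z = 93.
Z = 93 is neptunium, so the species is ²³⁹Np.

Np-239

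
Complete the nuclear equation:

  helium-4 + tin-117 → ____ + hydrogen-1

Sb-120

Conserve mass number: 4 + 117 = A + 1, so A = 120.
Conserve atomic number: 2 + 50 = Z + 1, so Z = 51.
Z = 51 is antimony, so the species is antimony-120.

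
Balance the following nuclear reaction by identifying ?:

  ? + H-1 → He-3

deuteron

Conserve mass number: A + 1 = 3, so A = 2.
Conserve atomic number: Z + 1 = 2, so Z = 1.
A = 2 and Z = 1 is H-2 — a deuteron.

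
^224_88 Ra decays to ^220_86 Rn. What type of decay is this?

alpha decay

ΔA = 220 − 224 = -4; ΔZ = 86 − 88 = -2.
A drops by 4 and Z drops by 2 — the signature of alpha emission.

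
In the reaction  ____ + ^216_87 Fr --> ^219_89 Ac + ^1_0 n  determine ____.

alpha particle

Conserve mass number: A + 216 = 219 + 1, so A = 4.
Conserve atomic number: Z + 87 = 89 + 0, so Z = 2.
A = 4 and Z = 2 is ^4_2 He — an alpha particle.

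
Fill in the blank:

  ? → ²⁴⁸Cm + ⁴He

Conserve mass number: A = 248 + 4, so A = 252.
Conserve atomic number: Z = 96 + 2, so Z = 98.
Z = 98 is californium, so the species is ²⁵²Cf.

Cf-252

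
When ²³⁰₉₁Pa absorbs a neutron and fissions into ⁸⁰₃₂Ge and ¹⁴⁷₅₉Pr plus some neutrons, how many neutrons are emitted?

4

Conserve mass number: 231 = 80 + 147 + k, so k = 231 − 227 = 4.
Check atomic number: 91 = 32 + 59 + 0 = 91. ✓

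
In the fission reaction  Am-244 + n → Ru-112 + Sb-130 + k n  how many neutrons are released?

Conserve mass number: 245 = 112 + 130 + k, so k = 245 − 242 = 3.
Check atomic number: 95 = 44 + 51 + 0 = 95. ✓

3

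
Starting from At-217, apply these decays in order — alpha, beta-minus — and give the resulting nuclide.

Start: (A, Z) = (217, 85).
After α: (213, 83).
After β⁻: (213, 84).
Z = 84 is polonium.

Po-213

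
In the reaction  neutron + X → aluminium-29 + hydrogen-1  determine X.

Conserve mass number: 1 + A = 29 + 1, so A = 29.
Conserve atomic number: 0 + Z = 13 + 1, so Z = 14.
Z = 14 is silicon, so the species is silicon-29.

Si-29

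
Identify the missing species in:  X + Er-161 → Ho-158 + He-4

proton

Conserve mass number: A + 161 = 158 + 4, so A = 1.
Conserve atomic number: Z + 68 = 67 + 2, so Z = 1.
A = 1 and Z = 1 is H-1 — a proton.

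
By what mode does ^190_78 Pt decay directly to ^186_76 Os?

ΔA = 186 − 190 = -4; ΔZ = 76 − 78 = -2.
A drops by 4 and Z drops by 2 — the signature of alpha emission.

alpha decay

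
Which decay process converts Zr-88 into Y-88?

ΔA = 88 − 88 = 0; ΔZ = 39 − 40 = -1.
A is unchanged and Z drops by 1 — a proton has become a neutron (β⁺ emission or electron capture).

beta-plus decay or electron capture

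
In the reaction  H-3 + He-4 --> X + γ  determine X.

Conserve mass number: 3 + 4 = A + 0, so A = 7.
Conserve atomic number: 1 + 2 = Z + 0, so Z = 3.
Z = 3 is lithium, so the species is Li-7.

Li-7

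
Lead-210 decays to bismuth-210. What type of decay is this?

ΔA = 210 − 210 = 0; ΔZ = 83 − 82 = +1.
A is unchanged and Z rises by 1 — a neutron has become a proton (β⁻ decay).

beta-minus decay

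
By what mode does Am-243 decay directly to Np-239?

ΔA = 239 − 243 = -4; ΔZ = 93 − 95 = -2.
A drops by 4 and Z drops by 2 — the signature of alpha emission.

alpha decay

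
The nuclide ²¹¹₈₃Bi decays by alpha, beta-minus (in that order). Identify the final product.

Start: (A, Z) = (211, 83).
After α: (207, 81).
After β⁻: (207, 82).
Z = 82 is lead.

Pb-207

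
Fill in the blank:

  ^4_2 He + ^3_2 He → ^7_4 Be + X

gamma ray

Conserve mass number: 4 + 3 = 7 + A, so A = 0.
Conserve atomic number: 2 + 2 = 4 + Z, so Z = 0.
A = 0 and Z = 0 is ^0_0 γ — a gamma ray.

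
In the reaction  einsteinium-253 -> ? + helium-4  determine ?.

Bk-249

Conserve mass number: 253 = A + 4, so A = 249.
Conserve atomic number: 99 = Z + 2, so Z = 97.
Z = 97 is berkelium, so the species is berkelium-249.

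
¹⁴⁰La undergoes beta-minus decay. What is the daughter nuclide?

Ce-140

Beta-minus decay: mass number changes by +0, atomic number by +1.
A: 140 = 140; Z: 57 + 1 = 58.
Z = 58 is cerium, so the daughter is ¹⁴⁰Ce.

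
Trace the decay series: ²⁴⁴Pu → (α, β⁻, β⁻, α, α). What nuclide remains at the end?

Th-232

Start: (A, Z) = (244, 94).
After α: (240, 92).
After β⁻: (240, 93).
After β⁻: (240, 94).
After α: (236, 92).
After α: (232, 90).
Z = 90 is thorium.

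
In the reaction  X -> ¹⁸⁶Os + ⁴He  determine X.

Pt-190

Conserve mass number: A = 186 + 4, so A = 190.
Conserve atomic number: Z = 76 + 2, so Z = 78.
Z = 78 is platinum, so the species is ¹⁹⁰Pt.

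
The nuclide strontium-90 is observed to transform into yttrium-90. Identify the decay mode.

beta-minus decay

ΔA = 90 − 90 = 0; ΔZ = 39 − 38 = +1.
A is unchanged and Z rises by 1 — a neutron has become a proton (β⁻ decay).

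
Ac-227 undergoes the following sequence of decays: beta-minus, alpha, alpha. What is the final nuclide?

Rn-219

Start: (A, Z) = (227, 89).
After β⁻: (227, 90).
After α: (223, 88).
After α: (219, 86).
Z = 86 is radon.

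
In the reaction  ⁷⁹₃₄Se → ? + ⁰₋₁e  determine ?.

Conserve mass number: 79 = A + 0, so A = 79.
Conserve atomic number: 34 = Z − 1, so Z = 35.
Z = 35 is bromine, so the species is ⁷⁹₃₅Br.

Br-79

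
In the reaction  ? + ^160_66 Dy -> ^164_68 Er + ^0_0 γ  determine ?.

alpha particle

Conserve mass number: A + 160 = 164 + 0, so A = 4.
Conserve atomic number: Z + 66 = 68 + 0, so Z = 2.
A = 4 and Z = 2 is ^4_2 He — an alpha particle.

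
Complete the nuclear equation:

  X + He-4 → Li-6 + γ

deuteron

Conserve mass number: A + 4 = 6 + 0, so A = 2.
Conserve atomic number: Z + 2 = 3 + 0, so Z = 1.
A = 2 and Z = 1 is H-2 — a deuteron.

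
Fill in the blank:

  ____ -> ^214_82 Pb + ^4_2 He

Po-218

Conserve mass number: A = 214 + 4, so A = 218.
Conserve atomic number: Z = 82 + 2, so Z = 84.
Z = 84 is polonium, so the species is ^218_84 Po.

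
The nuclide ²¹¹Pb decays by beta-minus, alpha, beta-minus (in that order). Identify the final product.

Pb-207

Start: (A, Z) = (211, 82).
After β⁻: (211, 83).
After α: (207, 81).
After β⁻: (207, 82).
Z = 82 is lead.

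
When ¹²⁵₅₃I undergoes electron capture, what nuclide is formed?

Te-125

Electron capture: mass number changes by +0, atomic number by -1.
A: 125 = 125; Z: 53 − 1 = 52.
Z = 52 is tellurium, so the daughter is ¹²⁵₅₂Te.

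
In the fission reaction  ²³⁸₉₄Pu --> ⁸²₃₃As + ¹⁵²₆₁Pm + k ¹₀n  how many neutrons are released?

4

Conserve mass number: 238 = 82 + 152 + k, so k = 238 − 234 = 4.
Check atomic number: 94 = 33 + 61 + 0 = 94. ✓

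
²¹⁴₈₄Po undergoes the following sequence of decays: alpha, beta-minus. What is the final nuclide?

Start: (A, Z) = (214, 84).
After α: (210, 82).
After β⁻: (210, 83).
Z = 83 is bismuth.

Bi-210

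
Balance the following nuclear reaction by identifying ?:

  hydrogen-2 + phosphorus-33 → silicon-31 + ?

alpha particle

Conserve mass number: 2 + 33 = 31 + A, so A = 4.
Conserve atomic number: 1 + 15 = 14 + Z, so Z = 2.
A = 4 and Z = 2 is helium-4 — an alpha particle.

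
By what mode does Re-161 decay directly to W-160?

proton emission

ΔA = 160 − 161 = -1; ΔZ = 74 − 75 = -1.
A drops by 1 and Z drops by 1 — a proton was emitted.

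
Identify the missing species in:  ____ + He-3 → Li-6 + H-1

alpha particle

Conserve mass number: A + 3 = 6 + 1, so A = 4.
Conserve atomic number: Z + 2 = 3 + 1, so Z = 2.
A = 4 and Z = 2 is He-4 — an alpha particle.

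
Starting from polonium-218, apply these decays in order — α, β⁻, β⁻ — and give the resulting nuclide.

Start: (A, Z) = (218, 84).
After α: (214, 82).
After β⁻: (214, 83).
After β⁻: (214, 84).
Z = 84 is polonium.

Po-214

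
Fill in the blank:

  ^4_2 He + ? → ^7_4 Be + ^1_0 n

alpha particle

Conserve mass number: 4 + A = 7 + 1, so A = 4.
Conserve atomic number: 2 + Z = 4 + 0, so Z = 2.
A = 4 and Z = 2 is ^4_2 He — an alpha particle.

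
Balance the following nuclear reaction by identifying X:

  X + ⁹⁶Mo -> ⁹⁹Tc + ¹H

Conserve mass number: A + 96 = 99 + 1, so A = 4.
Conserve atomic number: Z + 42 = 43 + 1, so Z = 2.
A = 4 and Z = 2 is ⁴He — an alpha particle.

alpha particle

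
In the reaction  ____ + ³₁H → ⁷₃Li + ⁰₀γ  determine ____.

Conserve mass number: A + 3 = 7 + 0, so A = 4.
Conserve atomic number: Z + 1 = 3 + 0, so Z = 2.
A = 4 and Z = 2 is ⁴₂He — an alpha particle.

alpha particle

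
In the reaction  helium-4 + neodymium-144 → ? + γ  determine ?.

Conserve mass number: 4 + 144 = A + 0, so A = 148.
Conserve atomic number: 2 + 60 = Z + 0, so Z = 62.
Z = 62 is samarium, so the species is samarium-148.

Sm-148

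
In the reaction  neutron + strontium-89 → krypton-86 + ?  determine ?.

alpha particle

Conserve mass number: 1 + 89 = 86 + A, so A = 4.
Conserve atomic number: 0 + 38 = 36 + Z, so Z = 2.
A = 4 and Z = 2 is helium-4 — an alpha particle.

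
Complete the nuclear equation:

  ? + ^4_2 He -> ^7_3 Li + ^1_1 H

alpha particle

Conserve mass number: A + 4 = 7 + 1, so A = 4.
Conserve atomic number: Z + 2 = 3 + 1, so Z = 2.
A = 4 and Z = 2 is ^4_2 He — an alpha particle.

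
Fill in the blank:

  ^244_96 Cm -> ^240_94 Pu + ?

alpha particle

Conserve mass number: 244 = 240 + A, so A = 4.
Conserve atomic number: 96 = 94 + Z, so Z = 2.
A = 4 and Z = 2 is ^4_2 He — an alpha particle.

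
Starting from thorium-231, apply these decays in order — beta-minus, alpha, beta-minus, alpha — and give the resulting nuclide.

Start: (A, Z) = (231, 90).
After β⁻: (231, 91).
After α: (227, 89).
After β⁻: (227, 90).
After α: (223, 88).
Z = 88 is radium.

Ra-223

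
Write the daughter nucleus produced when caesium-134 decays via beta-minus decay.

Beta-minus decay: mass number changes by +0, atomic number by +1.
A: 134 = 134; Z: 55 + 1 = 56.
Z = 56 is barium, so the daughter is barium-134.

Ba-134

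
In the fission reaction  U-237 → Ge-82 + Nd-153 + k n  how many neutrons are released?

2

Conserve mass number: 237 = 82 + 153 + k, so k = 237 − 235 = 2.
Check atomic number: 92 = 32 + 60 + 0 = 92. ✓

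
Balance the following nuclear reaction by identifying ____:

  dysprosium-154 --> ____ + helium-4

Conserve mass number: 154 = A + 4, so A = 150.
Conserve atomic number: 66 = Z + 2, so Z = 64.
Z = 64 is gadolinium, so the species is gadolinium-150.

Gd-150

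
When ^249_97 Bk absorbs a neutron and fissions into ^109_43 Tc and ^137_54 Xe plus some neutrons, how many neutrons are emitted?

Conserve mass number: 250 = 109 + 137 + k, so k = 250 − 246 = 4.
Check atomic number: 97 = 43 + 54 + 0 = 97. ✓

4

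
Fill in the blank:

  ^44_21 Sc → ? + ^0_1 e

Conserve mass number: 44 = A + 0, so A = 44.
Conserve atomic number: 21 = Z + 1, so Z = 20.
Z = 20 is calcium, so the species is ^44_20 Ca.

Ca-44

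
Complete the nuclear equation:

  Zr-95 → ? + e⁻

Conserve mass number: 95 = A + 0, so A = 95.
Conserve atomic number: 40 = Z − 1, so Z = 41.
Z = 41 is niobium, so the species is Nb-95.

Nb-95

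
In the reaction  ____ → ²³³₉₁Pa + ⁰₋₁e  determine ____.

Th-233

Conserve mass number: A = 233 + 0, so A = 233.
Conserve atomic number: Z = 91 − 1, so Z = 90.
Z = 90 is thorium, so the species is ²³³₉₀Th.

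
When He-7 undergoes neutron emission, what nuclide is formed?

He-6

Neutron emission: mass number changes by -1, atomic number by +0.
A: 7 − 1 = 6; Z: 2 = 2.
Z = 2 is helium, so the daughter is He-6.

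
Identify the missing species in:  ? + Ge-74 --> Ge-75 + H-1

Conserve mass number: A + 74 = 75 + 1, so A = 2.
Conserve atomic number: Z + 32 = 32 + 1, so Z = 1.
A = 2 and Z = 1 is H-2 — a deuteron.

deuteron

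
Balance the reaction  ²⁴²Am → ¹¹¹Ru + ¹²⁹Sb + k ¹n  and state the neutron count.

2

Conserve mass number: 242 = 111 + 129 + k, so k = 242 − 240 = 2.
Check atomic number: 95 = 44 + 51 + 0 = 95. ✓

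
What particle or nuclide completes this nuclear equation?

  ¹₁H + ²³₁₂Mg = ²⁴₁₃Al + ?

Conserve mass number: 1 + 23 = 24 + A, so A = 0.
Conserve atomic number: 1 + 12 = 13 + Z, so Z = 0.
A = 0 and Z = 0 is ⁰₀γ — a gamma ray.

gamma ray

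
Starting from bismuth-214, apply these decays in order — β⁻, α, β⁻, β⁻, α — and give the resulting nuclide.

Pb-206

Start: (A, Z) = (214, 83).
After β⁻: (214, 84).
After α: (210, 82).
After β⁻: (210, 83).
After β⁻: (210, 84).
After α: (206, 82).
Z = 82 is lead.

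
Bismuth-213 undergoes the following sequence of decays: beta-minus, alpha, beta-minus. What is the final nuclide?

Start: (A, Z) = (213, 83).
After β⁻: (213, 84).
After α: (209, 82).
After β⁻: (209, 83).
Z = 83 is bismuth.

Bi-209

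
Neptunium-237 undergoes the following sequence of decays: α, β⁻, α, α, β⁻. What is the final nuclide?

Start: (A, Z) = (237, 93).
After α: (233, 91).
After β⁻: (233, 92).
After α: (229, 90).
After α: (225, 88).
After β⁻: (225, 89).
Z = 89 is actinium.

Ac-225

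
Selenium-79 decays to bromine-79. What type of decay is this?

beta-minus decay

ΔA = 79 − 79 = 0; ΔZ = 35 − 34 = +1.
A is unchanged and Z rises by 1 — a neutron has become a proton (β⁻ decay).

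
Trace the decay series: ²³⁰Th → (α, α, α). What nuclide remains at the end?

Po-218

Start: (A, Z) = (230, 90).
After α: (226, 88).
After α: (222, 86).
After α: (218, 84).
Z = 84 is polonium.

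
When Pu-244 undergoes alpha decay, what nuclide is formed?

U-240

Alpha decay: mass number changes by -4, atomic number by -2.
A: 244 − 4 = 240; Z: 94 − 2 = 92.
Z = 92 is uranium, so the daughter is U-240.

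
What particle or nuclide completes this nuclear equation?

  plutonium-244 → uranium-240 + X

alpha particle

Conserve mass number: 244 = 240 + A, so A = 4.
Conserve atomic number: 94 = 92 + Z, so Z = 2.
A = 4 and Z = 2 is helium-4 — an alpha particle.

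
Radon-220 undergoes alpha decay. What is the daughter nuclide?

Po-216

Alpha decay: mass number changes by -4, atomic number by -2.
A: 220 − 4 = 216; Z: 86 − 2 = 84.
Z = 84 is polonium, so the daughter is polonium-216.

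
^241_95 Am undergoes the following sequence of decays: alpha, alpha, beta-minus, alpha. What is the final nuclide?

Start: (A, Z) = (241, 95).
After α: (237, 93).
After α: (233, 91).
After β⁻: (233, 92).
After α: (229, 90).
Z = 90 is thorium.

Th-229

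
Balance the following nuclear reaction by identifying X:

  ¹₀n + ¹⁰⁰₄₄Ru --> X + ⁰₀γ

Conserve mass number: 1 + 100 = A + 0, so A = 101.
Conserve atomic number: 0 + 44 = Z + 0, so Z = 44.
Z = 44 is ruthenium, so the species is ¹⁰¹₄₄Ru.

Ru-101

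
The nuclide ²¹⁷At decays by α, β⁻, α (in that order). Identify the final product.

Pb-209

Start: (A, Z) = (217, 85).
After α: (213, 83).
After β⁻: (213, 84).
After α: (209, 82).
Z = 82 is lead.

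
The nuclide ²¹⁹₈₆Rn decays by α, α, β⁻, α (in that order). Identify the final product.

Tl-207

Start: (A, Z) = (219, 86).
After α: (215, 84).
After α: (211, 82).
After β⁻: (211, 83).
After α: (207, 81).
Z = 81 is thallium.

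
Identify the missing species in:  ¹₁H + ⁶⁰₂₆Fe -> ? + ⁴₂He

Mn-57

Conserve mass number: 1 + 60 = A + 4, so A = 57.
Conserve atomic number: 1 + 26 = Z + 2, so Z = 25.
Z = 25 is manganese, so the species is ⁵⁷₂₅Mn.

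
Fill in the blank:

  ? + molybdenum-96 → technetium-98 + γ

deuteron

Conserve mass number: A + 96 = 98 + 0, so A = 2.
Conserve atomic number: Z + 42 = 43 + 0, so Z = 1.
A = 2 and Z = 1 is hydrogen-2 — a deuteron.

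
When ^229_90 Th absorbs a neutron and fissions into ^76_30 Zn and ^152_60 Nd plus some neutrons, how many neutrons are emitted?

Conserve mass number: 230 = 76 + 152 + k, so k = 230 − 228 = 2.
Check atomic number: 90 = 30 + 60 + 0 = 90. ✓

2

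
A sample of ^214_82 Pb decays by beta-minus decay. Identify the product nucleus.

Beta-minus decay: mass number changes by +0, atomic number by +1.
A: 214 = 214; Z: 82 + 1 = 83.
Z = 83 is bismuth, so the daughter is ^214_83 Bi.

Bi-214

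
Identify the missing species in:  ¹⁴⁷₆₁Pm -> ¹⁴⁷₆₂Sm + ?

beta-minus particle

Conserve mass number: 147 = 147 + A, so A = 0.
Conserve atomic number: 61 = 62 + Z, so Z = -1.
A = 0 and Z = -1 is ⁰₋₁e — a beta-minus particle.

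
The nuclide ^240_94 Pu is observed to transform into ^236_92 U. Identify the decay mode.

ΔA = 236 − 240 = -4; ΔZ = 92 − 94 = -2.
A drops by 4 and Z drops by 2 — the signature of alpha emission.

alpha decay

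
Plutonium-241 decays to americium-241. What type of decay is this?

ΔA = 241 − 241 = 0; ΔZ = 95 − 94 = +1.
A is unchanged and Z rises by 1 — a neutron has become a proton (β⁻ decay).

beta-minus decay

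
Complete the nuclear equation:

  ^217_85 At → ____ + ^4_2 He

Conserve mass number: 217 = A + 4, so A = 213.
Conserve atomic number: 85 = Z + 2, so Z = 83.
Z = 83 is bismuth, so the species is ^213_83 Bi.

Bi-213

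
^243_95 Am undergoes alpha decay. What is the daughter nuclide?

Np-239

Alpha decay: mass number changes by -4, atomic number by -2.
A: 243 − 4 = 239; Z: 95 − 2 = 93.
Z = 93 is neptunium, so the daughter is ^239_93 Np.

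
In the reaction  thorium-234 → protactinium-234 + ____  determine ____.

beta-minus particle

Conserve mass number: 234 = 234 + A, so A = 0.
Conserve atomic number: 90 = 91 + Z, so Z = -1.
A = 0 and Z = -1 is e⁻ — a beta-minus particle.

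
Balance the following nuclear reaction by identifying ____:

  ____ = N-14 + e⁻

Conserve mass number: A = 14 + 0, so A = 14.
Conserve atomic number: Z = 7 − 1, so Z = 6.
Z = 6 is carbon, so the species is C-14.

C-14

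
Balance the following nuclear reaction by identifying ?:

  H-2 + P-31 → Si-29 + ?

Conserve mass number: 2 + 31 = 29 + A, so A = 4.
Conserve atomic number: 1 + 15 = 14 + Z, so Z = 2.
A = 4 and Z = 2 is He-4 — an alpha particle.

alpha particle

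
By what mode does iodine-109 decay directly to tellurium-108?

ΔA = 108 − 109 = -1; ΔZ = 52 − 53 = -1.
A drops by 1 and Z drops by 1 — a proton was emitted.

proton emission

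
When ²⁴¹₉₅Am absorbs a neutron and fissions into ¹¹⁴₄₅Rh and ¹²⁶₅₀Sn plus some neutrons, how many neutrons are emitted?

2

Conserve mass number: 242 = 114 + 126 + k, so k = 242 − 240 = 2.
Check atomic number: 95 = 45 + 50 + 0 = 95. ✓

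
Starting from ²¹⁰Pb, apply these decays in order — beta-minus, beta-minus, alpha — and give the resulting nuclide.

Pb-206

Start: (A, Z) = (210, 82).
After β⁻: (210, 83).
After β⁻: (210, 84).
After α: (206, 82).
Z = 82 is lead.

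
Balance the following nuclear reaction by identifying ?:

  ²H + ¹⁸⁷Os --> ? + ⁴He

Re-185

Conserve mass number: 2 + 187 = A + 4, so A = 185.
Conserve atomic number: 1 + 76 = Z + 2, so Z = 75.
Z = 75 is rhenium, so the species is ¹⁸⁵Re.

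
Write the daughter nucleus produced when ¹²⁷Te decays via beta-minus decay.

I-127

Beta-minus decay: mass number changes by +0, atomic number by +1.
A: 127 = 127; Z: 52 + 1 = 53.
Z = 53 is iodine, so the daughter is ¹²⁷I.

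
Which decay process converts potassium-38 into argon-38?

ΔA = 38 − 38 = 0; ΔZ = 18 − 19 = -1.
A is unchanged and Z drops by 1 — a proton has become a neutron (β⁺ emission or electron capture).

beta-plus decay or electron capture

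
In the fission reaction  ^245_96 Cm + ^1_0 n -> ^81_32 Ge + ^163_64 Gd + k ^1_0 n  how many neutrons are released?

2

Conserve mass number: 246 = 81 + 163 + k, so k = 246 − 244 = 2.
Check atomic number: 96 = 32 + 64 + 0 = 96. ✓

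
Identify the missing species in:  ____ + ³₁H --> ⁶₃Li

Conserve mass number: A + 3 = 6, so A = 3.
Conserve atomic number: Z + 1 = 3, so Z = 2.
Z = 2 is helium, so the species is ³₂He.

He-3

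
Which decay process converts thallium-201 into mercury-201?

beta-plus decay or electron capture

ΔA = 201 − 201 = 0; ΔZ = 80 − 81 = -1.
A is unchanged and Z drops by 1 — a proton has become a neutron (β⁺ emission or electron capture).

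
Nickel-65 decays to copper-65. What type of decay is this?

beta-minus decay

ΔA = 65 − 65 = 0; ΔZ = 29 − 28 = +1.
A is unchanged and Z rises by 1 — a neutron has become a proton (β⁻ decay).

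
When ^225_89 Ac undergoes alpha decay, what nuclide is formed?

Alpha decay: mass number changes by -4, atomic number by -2.
A: 225 − 4 = 221; Z: 89 − 2 = 87.
Z = 87 is francium, so the daughter is ^221_87 Fr.

Fr-221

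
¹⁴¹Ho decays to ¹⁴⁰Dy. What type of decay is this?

proton emission

ΔA = 140 − 141 = -1; ΔZ = 66 − 67 = -1.
A drops by 1 and Z drops by 1 — a proton was emitted.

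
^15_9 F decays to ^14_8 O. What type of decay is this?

proton emission

ΔA = 14 − 15 = -1; ΔZ = 8 − 9 = -1.
A drops by 1 and Z drops by 1 — a proton was emitted.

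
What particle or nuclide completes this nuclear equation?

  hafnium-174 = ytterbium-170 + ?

alpha particle

Conserve mass number: 174 = 170 + A, so A = 4.
Conserve atomic number: 72 = 70 + Z, so Z = 2.
A = 4 and Z = 2 is helium-4 — an alpha particle.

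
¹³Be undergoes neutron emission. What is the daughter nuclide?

Neutron emission: mass number changes by -1, atomic number by +0.
A: 13 − 1 = 12; Z: 4 = 4.
Z = 4 is beryllium, so the daughter is ¹²Be.

Be-12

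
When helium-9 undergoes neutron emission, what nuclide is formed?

Neutron emission: mass number changes by -1, atomic number by +0.
A: 9 − 1 = 8; Z: 2 = 2.
Z = 2 is helium, so the daughter is helium-8.

He-8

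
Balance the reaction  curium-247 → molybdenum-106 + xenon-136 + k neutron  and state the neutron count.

Conserve mass number: 247 = 106 + 136 + k, so k = 247 − 242 = 5.
Check atomic number: 96 = 42 + 54 + 0 = 96. ✓

5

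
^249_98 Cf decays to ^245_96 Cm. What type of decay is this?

ΔA = 245 − 249 = -4; ΔZ = 96 − 98 = -2.
A drops by 4 and Z drops by 2 — the signature of alpha emission.

alpha decay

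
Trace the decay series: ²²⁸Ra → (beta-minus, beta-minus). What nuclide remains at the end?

Th-228

Start: (A, Z) = (228, 88).
After β⁻: (228, 89).
After β⁻: (228, 90).
Z = 90 is thorium.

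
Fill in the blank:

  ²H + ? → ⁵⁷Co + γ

Conserve mass number: 2 + A = 57 + 0, so A = 55.
Conserve atomic number: 1 + Z = 27 + 0, so Z = 26.
Z = 26 is iron, so the species is ⁵⁵Fe.

Fe-55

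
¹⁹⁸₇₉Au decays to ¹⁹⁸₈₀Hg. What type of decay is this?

beta-minus decay

ΔA = 198 − 198 = 0; ΔZ = 80 − 79 = +1.
A is unchanged and Z rises by 1 — a neutron has become a proton (β⁻ decay).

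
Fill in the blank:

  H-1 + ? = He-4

Conserve mass number: 1 + A = 4, so A = 3.
Conserve atomic number: 1 + Z = 2, so Z = 1.
A = 3 and Z = 1 is H-3 — a triton.

triton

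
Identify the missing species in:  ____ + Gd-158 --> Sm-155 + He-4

Conserve mass number: A + 158 = 155 + 4, so A = 1.
Conserve atomic number: Z + 64 = 62 + 2, so Z = 0.
A = 1 and Z = 0 is n — a neutron.

neutron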